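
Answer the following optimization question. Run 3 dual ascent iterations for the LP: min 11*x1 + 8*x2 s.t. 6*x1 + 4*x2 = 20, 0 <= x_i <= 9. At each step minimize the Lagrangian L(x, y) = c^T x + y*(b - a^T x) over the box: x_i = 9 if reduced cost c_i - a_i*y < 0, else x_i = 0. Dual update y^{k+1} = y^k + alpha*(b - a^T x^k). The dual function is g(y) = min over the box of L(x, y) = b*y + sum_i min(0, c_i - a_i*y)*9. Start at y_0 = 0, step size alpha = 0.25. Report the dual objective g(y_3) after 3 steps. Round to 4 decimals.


Dual ascent for LP: min 11*x1 + 8*x2, 6*x1 + 4*x2 = 20, 0 <= x_i <= 9
Step 1: y^k = 0.0, reduced costs: (11.0, 8.0)
  x^k = (0.0, 0.0), subgradient = b - a^T x = 20.0
  y^{k+1} = 0.0 + 0.25*20.0 = 5.0
Step 2: y^k = 5.0, reduced costs: (-19.0, -12.0)
  x^k = (9.0, 9.0), subgradient = b - a^T x = -70.0
  y^{k+1} = 5.0 + 0.25*-70.0 = -12.5
Step 3: y^k = -12.5, reduced costs: (86.0, 58.0)
  x^k = (0.0, 0.0), subgradient = b - a^T x = 20.0
  y^{k+1} = -12.5 + 0.25*20.0 = -7.5
Dual objective at y_3 = -7.5: reduced costs (56.0, 38.0), box minimizer x = (0.0, 0.0)
g(y_3) = b*y + (c1 - a1*y)*x1 + (c2 - a2*y)*x2 = 20*(-7.5) + 56.0*0.0 + 38.0*0.0 = -150.0 + 0.0 + 0.0 = -150.0


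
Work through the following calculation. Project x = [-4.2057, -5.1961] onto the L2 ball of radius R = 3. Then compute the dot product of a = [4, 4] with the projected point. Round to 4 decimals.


Step 1: Compute ||x|| (intermediates to 6 decimals).
||x|| = sqrt((-4.2057)^2 + (-5.1961)^2) = 6.684861
Step 2: Project.
Since ||x|| > R, scale = R/||x|| = 3/6.684861 = 0.448775, proj(x) = scale * x
proj(x) = [-1.887413, -2.33188]
Step 3: Dot product.
a^T * proj(x) = 4*(-1.887413) + 4*(-2.33188) = -16.8772


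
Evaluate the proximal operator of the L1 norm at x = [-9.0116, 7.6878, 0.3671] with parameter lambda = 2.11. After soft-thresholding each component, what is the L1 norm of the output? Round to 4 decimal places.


Soft-thresholding with lambda = 2.11:
prox(-9.0116) = sign(-9.0116)*max(|-9.0116| - 2.11, 0) = -6.9016
prox(7.6878) = sign(7.6878)*max(|7.6878| - 2.11, 0) = 5.5778
prox(0.3671) = sign(0.3671)*max(|0.3671| - 2.11, 0) = 0.0
prox(x) = [-6.9016, 5.5778, 0.0]
||prox(x)||_1 = 6.9016 + 5.5778 + 0.0 = 12.4794


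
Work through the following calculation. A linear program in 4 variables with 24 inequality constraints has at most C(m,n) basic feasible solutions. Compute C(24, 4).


Each vertex corresponds to some choice of n active constraints out of m, so the number of vertices is at most C(m, n) = m! / (n!(m-n)!).
m = 24, n = 4
Numerator: 24 * 23 * 22 * 21
Denominator: 4! = 24
C(24, 4) = 10626


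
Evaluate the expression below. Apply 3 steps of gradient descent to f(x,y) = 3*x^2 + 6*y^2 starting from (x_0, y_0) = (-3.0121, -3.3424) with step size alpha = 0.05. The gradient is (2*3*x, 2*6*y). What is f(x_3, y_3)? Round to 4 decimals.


Gradient descent on f(x,y) = 3*x^2 + 6*y^2.
Starting point: (-3.0121, -3.3424), alpha = 0.05
Step 1: grad_x = 2*3*-3.0121 = -18.0726, grad_y = 2*6*-3.3424 = -40.1088
  x_1 = -3.0121 - 0.05*-18.0726 = -2.1085
  y_1 = -3.3424 - 0.05*-40.1088 = -1.337
Step 2: grad_x = 2*3*-2.1085 = -12.6508, grad_y = 2*6*-1.337 = -16.0435
  x_2 = -2.1085 - 0.05*-12.6508 = -1.4759
  y_2 = -1.337 - 0.05*-16.0435 = -0.5348
Step 3: grad_x = 2*3*-1.4759 = -8.8556, grad_y = 2*6*-0.5348 = -6.4174
  x_3 = -1.4759 - 0.05*-8.8556 = -1.0332
  y_3 = -0.5348 - 0.05*-6.4174 = -0.2139
f(-1.0332, -0.2139) = 3*(-1.0332)^2 + 6*(-0.2139)^2 = 3.4768


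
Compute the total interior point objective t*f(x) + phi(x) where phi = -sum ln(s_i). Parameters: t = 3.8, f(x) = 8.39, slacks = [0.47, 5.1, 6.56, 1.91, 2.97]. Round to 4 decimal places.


Step 1: Compute log-barrier.
ln values: [-0.755, 1.6292, 1.881, 0.6471, 1.0886]
phi = -(-0.755 + 1.6292 + 1.881 + 0.6471 + 1.0886) = -4.4909
Step 2: Compute augmented objective.
t*f(x) = 3.8*8.39 = 31.882
Total = 31.882 - 4.4909 = 27.3911


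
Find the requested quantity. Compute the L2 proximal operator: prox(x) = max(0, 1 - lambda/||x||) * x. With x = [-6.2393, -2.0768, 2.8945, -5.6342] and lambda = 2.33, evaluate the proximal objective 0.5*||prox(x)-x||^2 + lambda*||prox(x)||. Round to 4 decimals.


Step 1: Compute ||x||.
||x|| = 9.1304
Step 2: Compute scaling factor.
scale = max(0, 1 - 2.33/9.1304) = 0.7448
Step 3: prox(x) = [-4.6471, -1.5468, 2.1558, -4.1964]
||prox(x)|| = 6.8004
Step 4: Proximal objective.
0.5*||prox-x||^2 = 2.7145
lambda*||prox|| = 15.8449
Total = 18.5594


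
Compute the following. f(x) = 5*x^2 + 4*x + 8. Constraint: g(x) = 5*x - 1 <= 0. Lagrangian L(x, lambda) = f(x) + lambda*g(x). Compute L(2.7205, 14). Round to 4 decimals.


Step 1: Evaluate f(x).
f(2.7205) = 5*2.7205^2 + 4*2.7205 + 8 = 55.8876
Step 2: Evaluate g(x).
g(2.7205) = 5*2.7205 - 1 = 12.6025
Step 3: Compute Lagrangian.
L = 55.8876 + 14*12.6025 = 232.3226


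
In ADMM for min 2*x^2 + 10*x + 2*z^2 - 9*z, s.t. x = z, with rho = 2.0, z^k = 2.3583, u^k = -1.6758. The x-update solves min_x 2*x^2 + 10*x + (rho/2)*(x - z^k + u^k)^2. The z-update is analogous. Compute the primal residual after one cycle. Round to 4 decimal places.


ADMM iteration with rho = 2.0, z^k = 2.3583, u^k = -1.6758
Step 1: x-update.
Minimize 2*x^2 + 10*x + (2.0/2)*(x - 2.3583 - 1.6758)^2
FOC: (2*2 + 2.0)*x = -10 + 2.0*(2.3583 + 1.6758)
x^{k+1} = -0.322
Step 2: z-update.
Minimize 2*z^2 - 9*z + (2.0/2)*(-0.322 - z - 1.6758)^2
FOC: (2*2 + 2.0)*z = 9 + 2.0*(-0.322 - 1.6758)
z^{k+1} = 0.8341
Step 3: u-update.
u^{k+1} = -1.6758 - 0.322 - 0.8341 = -2.8318
Step 4: Primal residual = |-0.322 - 0.8341| = 1.156


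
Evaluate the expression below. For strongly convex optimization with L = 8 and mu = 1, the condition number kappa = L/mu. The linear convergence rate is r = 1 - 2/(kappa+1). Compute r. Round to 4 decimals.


Step 1: Compute the condition number.
kappa = L/mu = 8/1 = 8.0
Step 2: Compute the convergence rate.
r = 1 - 2/(kappa + 1) = 1 - 2*mu/(L + mu) = (L - mu)/(L + mu) = 7/9 = 0.7778


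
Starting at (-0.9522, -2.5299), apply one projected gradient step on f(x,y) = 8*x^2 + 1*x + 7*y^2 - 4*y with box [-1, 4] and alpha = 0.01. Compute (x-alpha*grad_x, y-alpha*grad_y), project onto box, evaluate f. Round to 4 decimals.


Step 1: Compute gradient at (-0.9522, -2.5299).
grad_x = 2*8*-0.9522 + 1 = -14.2352
grad_y = 2*7*-2.5299 - 4 = -39.4186
Step 2: Gradient step.
x_raw = -0.9522 - 0.01*-14.2352 = -0.8098
y_raw = -2.5299 - 0.01*-39.4186 = -2.1357
Step 3: Project onto [-1, 4].
x_proj = clip(-0.8098) = -0.8098
y_proj = clip(-2.1357) = -1.0
Step 4: Evaluate f.
f(-0.8098, -1.0) = 15.437


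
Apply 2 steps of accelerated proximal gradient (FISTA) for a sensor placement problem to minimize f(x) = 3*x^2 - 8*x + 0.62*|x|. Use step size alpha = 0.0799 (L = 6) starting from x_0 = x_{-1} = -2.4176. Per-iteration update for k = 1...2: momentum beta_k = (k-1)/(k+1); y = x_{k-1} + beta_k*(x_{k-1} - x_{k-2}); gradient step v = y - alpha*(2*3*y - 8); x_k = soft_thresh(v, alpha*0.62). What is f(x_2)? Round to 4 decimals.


FISTA on f(x) = 3*x^2 - 8*x + 0.62*|x|
L = 6, alpha = 0.0799
Iteration 1: beta = 0.0, y = -2.4176 + 0.0*(-2.4176 + 2.4176) = -2.4176
  grad(y) = -22.5056, v = y - alpha*grad = -0.6194
  prox(v) = soft_thresh(-0.6194, 0.0495) = -0.5699
Iteration 2: beta = 0.3333, y = -0.5699 + 0.3333*(-0.5699 + 2.4176) = 0.046
  grad(y) = -7.7237, v = y - alpha*grad = 0.6632
  prox(v) = soft_thresh(0.6632, 0.0495) = 0.6136
f(x_2) = 3*0.6136^2 - 8*0.6136 + 0.62*|0.6136| = -3.399


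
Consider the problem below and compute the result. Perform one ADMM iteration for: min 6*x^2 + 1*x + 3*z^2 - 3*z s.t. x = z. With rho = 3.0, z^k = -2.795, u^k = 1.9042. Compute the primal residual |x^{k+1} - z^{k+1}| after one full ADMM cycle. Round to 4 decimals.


ADMM iteration with rho = 3.0, z^k = -2.795, u^k = 1.9042
Step 1: x-update.
Minimize 6*x^2 + 1*x + (3.0/2)*(x + 2.795 + 1.9042)^2
FOC: (2*6 + 3.0)*x = -1 + 3.0*(-2.795 - 1.9042)
x^{k+1} = -1.0065
Step 2: z-update.
Minimize 3*z^2 - 3*z + (3.0/2)*(-1.0065 - z + 1.9042)^2
FOC: (2*3 + 3.0)*z = 3 + 3.0*(-1.0065 + 1.9042)
z^{k+1} = 0.6326
Step 3: u-update.
u^{k+1} = 1.9042 - 1.0065 - 0.6326 = 0.2651
Step 4: Primal residual = |-1.0065 - 0.6326| = 1.6391


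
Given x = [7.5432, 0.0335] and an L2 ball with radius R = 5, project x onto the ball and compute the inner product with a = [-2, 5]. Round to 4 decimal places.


Step 1: Compute ||x|| (intermediates to 6 decimals).
||x|| = sqrt(7.5432^2 + 0.0335^2) = 7.543274
Step 2: Project.
Since ||x|| > R, scale = R/||x|| = 5/7.543274 = 0.662842, proj(x) = scale * x
proj(x) = [4.99995, 0.022205]
Step 3: Dot product.
a^T * proj(x) = -2*4.99995 + 5*0.022205 = -9.8889


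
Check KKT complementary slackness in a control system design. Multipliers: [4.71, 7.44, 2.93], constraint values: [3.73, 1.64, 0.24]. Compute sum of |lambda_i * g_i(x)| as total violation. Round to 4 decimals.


KKT complementary slackness check:
lambda_1 * g_1 = 4.71 * 3.73 = 17.5683
lambda_2 * g_2 = 7.44 * 1.64 = 12.2016
lambda_3 * g_3 = 2.93 * 0.24 = 0.7032
Total violation = 17.5683 + 12.2016 + 0.7032 = 30.4731


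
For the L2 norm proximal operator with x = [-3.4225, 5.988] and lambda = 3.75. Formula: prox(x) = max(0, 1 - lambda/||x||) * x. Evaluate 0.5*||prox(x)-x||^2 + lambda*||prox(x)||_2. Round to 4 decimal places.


Step 1: Compute ||x||.
||x|| = 6.8971
Step 2: Compute scaling factor.
scale = max(0, 1 - 3.75/6.8971) = 0.4563
Step 3: prox(x) = [-1.5617, 2.7323]
||prox(x)|| = 3.1471
Step 4: Proximal objective.
0.5*||prox-x||^2 = 7.0313
lambda*||prox|| = 11.8016
Total = 18.8328


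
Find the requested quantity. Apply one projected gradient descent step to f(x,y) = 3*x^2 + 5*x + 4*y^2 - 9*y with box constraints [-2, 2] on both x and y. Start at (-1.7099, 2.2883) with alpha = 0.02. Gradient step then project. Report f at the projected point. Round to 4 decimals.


Step 1: Compute gradient at (-1.7099, 2.2883).
grad_x = 2*3*-1.7099 + 5 = -5.2594
grad_y = 2*4*2.2883 - 9 = 9.3064
Step 2: Gradient step.
x_raw = -1.7099 - 0.02*-5.2594 = -1.6047
y_raw = 2.2883 - 0.02*9.3064 = 2.1022
Step 3: Project onto [-2, 2].
x_proj = clip(-1.6047) = -1.6047
y_proj = clip(2.1022) = 2.0
Step 4: Evaluate f.
f(-1.6047, 2.0) = -2.2983


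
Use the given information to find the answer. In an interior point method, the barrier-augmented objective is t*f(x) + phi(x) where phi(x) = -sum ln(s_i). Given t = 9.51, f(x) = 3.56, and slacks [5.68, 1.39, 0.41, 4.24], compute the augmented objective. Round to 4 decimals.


Step 1: Compute log-barrier.
ln values: [1.737, 0.3293, -0.8916, 1.4446]
phi = -(1.737 + 0.3293 - 0.8916 + 1.4446) = -2.6192
Step 2: Compute augmented objective.
t*f(x) = 9.51*3.56 = 33.8556
Total = 33.8556 - 2.6192 = 31.2364


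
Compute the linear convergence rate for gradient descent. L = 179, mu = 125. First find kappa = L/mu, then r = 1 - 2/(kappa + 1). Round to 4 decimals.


Step 1: Compute the condition number.
kappa = L/mu = 179/125 = 1.432
Step 2: Compute the convergence rate.
r = 1 - 2/(kappa + 1) = 1 - 2*mu/(L + mu) = (L - mu)/(L + mu) = 54/304 = 0.1776


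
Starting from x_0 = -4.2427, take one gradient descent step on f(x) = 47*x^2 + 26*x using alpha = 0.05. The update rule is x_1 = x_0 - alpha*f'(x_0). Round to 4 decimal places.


We compute the gradient at x_0 and apply the update.
f'(x) = 94*x + 26
f'(-4.2427) = 94*-4.2427 + 26 = -372.8138
x_1 = -4.2427 - 0.05*-372.8138 = 14.398


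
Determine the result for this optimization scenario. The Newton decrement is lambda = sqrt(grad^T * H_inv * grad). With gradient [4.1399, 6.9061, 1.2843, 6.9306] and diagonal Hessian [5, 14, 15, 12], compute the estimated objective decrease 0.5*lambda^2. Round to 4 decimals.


Step 1: H is diagonal, so H^(-1) * g = [0.828, 0.4933, 0.0856, 0.5776].
Step 2: g^T H^(-1) g = sum_i g_i^2 / H_ii
  = (4.1399)^2/5 + (6.9061)^2/14 + (1.2843)^2/15 + (6.9306)^2/12
  = 3.4278 + 3.4067 + 0.11 + 4.0028 = 10.9472
Step 3: Objective decrease = 0.5 * g^T H^(-1) g = 5.4736


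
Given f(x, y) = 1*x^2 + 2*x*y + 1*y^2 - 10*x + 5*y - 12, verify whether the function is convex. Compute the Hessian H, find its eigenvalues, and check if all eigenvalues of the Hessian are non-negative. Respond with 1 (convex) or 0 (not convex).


The Hessian of f(x,y) = 1*x^2 + 2*x*y + 1*y^2 - 10*x + 5*y - 12 is:
H = [[2, 2], [2, 2]]
Trace = 2 + 2 = 4
Determinant = 2*2 - (2)^2 = 0
Discriminant = (4)^2 - 4*0 = 16.0
Eigenvalues: lambda_1 = 0.0, lambda_2 = 4.0
The function is convex.

1


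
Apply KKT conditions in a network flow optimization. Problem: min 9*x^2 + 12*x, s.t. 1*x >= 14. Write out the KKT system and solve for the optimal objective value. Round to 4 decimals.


Step 1: Try lambda = 0 (constraint inactive).
x_unc = -12/(2*9) = -0.6667
Check: 1*-0.6667 = -0.6667 < 14 -- violated!
Step 2: Constraint must be active: 1*x = 14
x* = 14/1 = 14.0
lambda = (2*9*14.0 + 12)/1 = 264.0
Step 3: Compute optimal value.
f(x*) = 9*14.0^2 + 12*14.0 = 1932.0


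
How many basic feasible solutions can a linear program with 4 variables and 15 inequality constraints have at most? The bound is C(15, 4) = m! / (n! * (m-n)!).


Each vertex corresponds to some choice of n active constraints out of m, so the number of vertices is at most C(m, n) = m! / (n!(m-n)!).
m = 15, n = 4
Numerator: 15 * 14 * 13 * 12
Denominator: 4! = 24
C(15, 4) = 1365


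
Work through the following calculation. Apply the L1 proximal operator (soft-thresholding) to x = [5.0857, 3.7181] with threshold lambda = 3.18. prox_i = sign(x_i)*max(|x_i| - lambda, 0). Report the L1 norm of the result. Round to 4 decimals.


Soft-thresholding with lambda = 3.18:
prox(5.0857) = sign(5.0857)*max(|5.0857| - 3.18, 0) = 1.9057
prox(3.7181) = sign(3.7181)*max(|3.7181| - 3.18, 0) = 0.5381
prox(x) = [1.9057, 0.5381]
||prox(x)||_1 = 1.9057 + 0.5381 = 2.4438


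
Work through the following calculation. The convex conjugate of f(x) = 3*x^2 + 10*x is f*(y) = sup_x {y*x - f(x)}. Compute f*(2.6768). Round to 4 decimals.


f*(y) = sup_x {y*x - a*x^2 - b*x} = sup_x {(y-b)*x - a*x^2}
FOC: (y - b) - 2a*x = 0 => x* = (y - b)/(2a)
x* = (2.6768 - 10)/(2*3) = -1.2205
f*(2.6768) = (y-b)^2/(4a) = (2.6768 - 10)^2/(4*3)
= 53.6293/12 = 4.4691


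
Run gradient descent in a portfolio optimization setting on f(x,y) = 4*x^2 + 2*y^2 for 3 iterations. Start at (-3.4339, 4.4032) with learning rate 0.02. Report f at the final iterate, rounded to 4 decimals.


Gradient descent on f(x,y) = 4*x^2 + 2*y^2.
Starting point: (-3.4339, 4.4032), alpha = 0.02
Step 1: grad_x = 2*4*-3.4339 = -27.4712, grad_y = 2*2*4.4032 = 17.6128
  x_1 = -3.4339 - 0.02*-27.4712 = -2.8845
  y_1 = 4.4032 - 0.02*17.6128 = 4.0509
Step 2: grad_x = 2*4*-2.8845 = -23.0758, grad_y = 2*2*4.0509 = 16.2038
  x_2 = -2.8845 - 0.02*-23.0758 = -2.423
  y_2 = 4.0509 - 0.02*16.2038 = 3.7269
Step 3: grad_x = 2*4*-2.423 = -19.3837, grad_y = 2*2*3.7269 = 14.9075
  x_3 = -2.423 - 0.02*-19.3837 = -2.0353
  y_3 = 3.7269 - 0.02*14.9075 = 3.4287
f(-2.0353, 3.4287) = 4*(-2.0353)^2 + 2*3.4287^2 = 40.0818


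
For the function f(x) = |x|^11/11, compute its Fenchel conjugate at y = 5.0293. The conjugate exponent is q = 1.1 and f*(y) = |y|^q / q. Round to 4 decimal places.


The conjugate exponent q satisfies 1/p + 1/q = 1.
p = 11, so q = 11/(11 - 1) = 1.1
|y|^q = 5.0293^1.1 = 5.911
f*(5.0293) = 5.911 / 1.1 = 5.3736


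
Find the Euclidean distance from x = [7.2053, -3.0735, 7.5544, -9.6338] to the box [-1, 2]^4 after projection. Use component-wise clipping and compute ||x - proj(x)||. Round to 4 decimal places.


Project each component onto [-1, 2].
clip(7.2053) = 2.0, clip(-3.0735) = -1.0, clip(7.5544) = 2.0, clip(-9.6338) = -1.0
Projection = [2.0, -1.0, 2.0, -1.0]
Squared diffs: [27.0951, 4.2994, 30.8514, 74.5425]
Distance = sqrt(136.7884) = 11.6957


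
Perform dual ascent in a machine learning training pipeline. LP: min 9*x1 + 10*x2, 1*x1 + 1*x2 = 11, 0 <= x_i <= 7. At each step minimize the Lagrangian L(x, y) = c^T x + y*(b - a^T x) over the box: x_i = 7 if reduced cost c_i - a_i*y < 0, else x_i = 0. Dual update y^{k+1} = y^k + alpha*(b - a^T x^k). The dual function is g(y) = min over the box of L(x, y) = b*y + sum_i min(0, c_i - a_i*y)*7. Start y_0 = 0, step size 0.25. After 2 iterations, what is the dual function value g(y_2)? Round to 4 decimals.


Dual ascent for LP: min 9*x1 + 10*x2, 1*x1 + 1*x2 = 11, 0 <= x_i <= 7
Step 1: y^k = 0.0, reduced costs: (9.0, 10.0)
  x^k = (0.0, 0.0), subgradient = b - a^T x = 11.0
  y^{k+1} = 0.0 + 0.25*11.0 = 2.75
Step 2: y^k = 2.75, reduced costs: (6.25, 7.25)
  x^k = (0.0, 0.0), subgradient = b - a^T x = 11.0
  y^{k+1} = 2.75 + 0.25*11.0 = 5.5
Dual objective at y_2 = 5.5: reduced costs (3.5, 4.5), box minimizer x = (0.0, 0.0)
g(y_2) = b*y + (c1 - a1*y)*x1 + (c2 - a2*y)*x2 = 11*5.5 + 3.5*0.0 + 4.5*0.0 = 60.5 + 0.0 + 0.0 = 60.5


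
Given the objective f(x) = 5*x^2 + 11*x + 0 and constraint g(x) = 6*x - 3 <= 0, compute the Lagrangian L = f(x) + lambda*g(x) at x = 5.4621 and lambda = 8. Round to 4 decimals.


Step 1: Evaluate f(x).
f(5.4621) = 5*5.4621^2 + 11*5.4621 + 0 = 209.2558
Step 2: Evaluate g(x).
g(5.4621) = 6*5.4621 - 3 = 29.7726
Step 3: Compute Lagrangian.
L = 209.2558 + 8*29.7726 = 447.4366


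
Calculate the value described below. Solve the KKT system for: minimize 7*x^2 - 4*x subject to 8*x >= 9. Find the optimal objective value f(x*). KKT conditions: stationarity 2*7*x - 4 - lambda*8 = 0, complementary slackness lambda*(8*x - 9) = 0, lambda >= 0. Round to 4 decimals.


Step 1: Try lambda = 0 (constraint inactive).
x_unc = 4/(2*7) = 0.2857
Check: 8*0.2857 = 2.2856 < 9 -- violated!
Step 2: Constraint must be active: 8*x = 9
x* = 9/8 = 1.125
lambda = (2*7*1.125 - 4)/8 = 1.4688
Step 3: Compute optimal value.
f(x*) = 7*1.125^2 - 4*1.125 = 4.3594


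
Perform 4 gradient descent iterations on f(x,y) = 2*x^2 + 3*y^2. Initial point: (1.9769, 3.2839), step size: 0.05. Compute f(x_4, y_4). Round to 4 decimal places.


Gradient descent on f(x,y) = 2*x^2 + 3*y^2.
Starting point: (1.9769, 3.2839), alpha = 0.05
Step 1: grad_x = 2*2*1.9769 = 7.9076, grad_y = 2*3*3.2839 = 19.7034
  x_1 = 1.9769 - 0.05*7.9076 = 1.5815
  y_1 = 3.2839 - 0.05*19.7034 = 2.2987
Step 2: grad_x = 2*2*1.5815 = 6.3261, grad_y = 2*3*2.2987 = 13.7924
  x_2 = 1.5815 - 0.05*6.3261 = 1.2652
  y_2 = 2.2987 - 0.05*13.7924 = 1.6091
Step 3: grad_x = 2*2*1.2652 = 5.0609, grad_y = 2*3*1.6091 = 9.6547
  x_3 = 1.2652 - 0.05*5.0609 = 1.0122
  y_3 = 1.6091 - 0.05*9.6547 = 1.1264
Step 4: grad_x = 2*2*1.0122 = 4.0487, grad_y = 2*3*1.1264 = 6.7583
  x_4 = 1.0122 - 0.05*4.0487 = 0.8097
  y_4 = 1.1264 - 0.05*6.7583 = 0.7885
f(0.8097, 0.7885) = 2*0.8097^2 + 3*0.7885^2 = 3.1764


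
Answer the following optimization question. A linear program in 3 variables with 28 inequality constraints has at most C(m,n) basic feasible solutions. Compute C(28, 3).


Each vertex corresponds to some choice of n active constraints out of m, so the number of vertices is at most C(m, n) = m! / (n!(m-n)!).
m = 28, n = 3
Numerator: 28 * 27 * 26
Denominator: 3! = 6
C(28, 3) = 3276


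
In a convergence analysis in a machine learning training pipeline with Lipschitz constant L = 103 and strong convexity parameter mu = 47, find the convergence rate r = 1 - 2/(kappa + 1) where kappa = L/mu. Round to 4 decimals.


Step 1: Compute the condition number.
kappa = L/mu = 103/47 = 2.1915
Step 2: Compute the convergence rate.
r = 1 - 2/(kappa + 1) = 1 - 2*mu/(L + mu) = (L - mu)/(L + mu) = 56/150 = 0.3733


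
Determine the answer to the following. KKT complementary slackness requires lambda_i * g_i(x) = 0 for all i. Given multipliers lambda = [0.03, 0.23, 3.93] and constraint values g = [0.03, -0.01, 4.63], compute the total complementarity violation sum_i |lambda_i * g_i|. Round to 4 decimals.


KKT complementary slackness check:
lambda_1 * g_1 = 0.03 * 0.03 = 0.0009
lambda_2 * g_2 = 0.23 * -0.01 = -0.0023
lambda_3 * g_3 = 3.93 * 4.63 = 18.1959
Total violation = 0.0009 + 0.0023 + 18.1959 = 18.1991


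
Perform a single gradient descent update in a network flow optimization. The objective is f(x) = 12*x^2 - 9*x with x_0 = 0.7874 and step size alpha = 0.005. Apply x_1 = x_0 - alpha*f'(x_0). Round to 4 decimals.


We compute the gradient at x_0 and apply the update.
f'(x) = 24*x - 9
f'(0.7874) = 24*0.7874 - 9 = 9.8976
x_1 = 0.7874 - 0.005*9.8976 = 0.7379


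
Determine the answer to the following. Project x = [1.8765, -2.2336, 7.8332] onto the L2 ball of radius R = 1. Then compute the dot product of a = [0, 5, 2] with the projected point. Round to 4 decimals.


Step 1: Compute ||x|| (intermediates to 6 decimals).
||x|| = sqrt(1.8765^2 + (-2.2336)^2 + 7.8332^2) = 8.358782
Step 2: Project.
Since ||x|| > R, scale = R/||x|| = 1/8.358782 = 0.119635, proj(x) = scale * x
proj(x) = [0.224495, -0.267217, 0.937125]
Step 3: Dot product.
a^T * proj(x) = 0*0.224495 + 5*(-0.267217) + 2*0.937125 = 0.5382


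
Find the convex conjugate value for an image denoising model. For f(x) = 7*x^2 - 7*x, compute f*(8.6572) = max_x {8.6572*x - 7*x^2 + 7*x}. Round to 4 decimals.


f*(y) = sup_x {y*x - a*x^2 - b*x} = sup_x {(y-b)*x - a*x^2}
FOC: (y - b) - 2a*x = 0 => x* = (y - b)/(2a)
x* = (8.6572 + 7)/(2*7) = 1.1184
f*(8.6572) = (y-b)^2/(4a) = (8.6572 + 7)^2/(4*7)
= 245.1479/28 = 8.7553


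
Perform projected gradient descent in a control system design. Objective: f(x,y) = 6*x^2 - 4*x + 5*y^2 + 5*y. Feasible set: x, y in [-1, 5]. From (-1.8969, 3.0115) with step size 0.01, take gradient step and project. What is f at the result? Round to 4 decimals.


Step 1: Compute gradient at (-1.8969, 3.0115).
grad_x = 2*6*-1.8969 - 4 = -26.7628
grad_y = 2*5*3.0115 + 5 = 35.115
Step 2: Gradient step.
x_raw = -1.8969 - 0.01*-26.7628 = -1.6293
y_raw = 3.0115 - 0.01*35.115 = 2.6604
Step 3: Project onto [-1, 5].
x_proj = clip(-1.6293) = -1.0
y_proj = clip(2.6604) = 2.6604
Step 4: Evaluate f.
f(-1.0, 2.6604) = 58.6891


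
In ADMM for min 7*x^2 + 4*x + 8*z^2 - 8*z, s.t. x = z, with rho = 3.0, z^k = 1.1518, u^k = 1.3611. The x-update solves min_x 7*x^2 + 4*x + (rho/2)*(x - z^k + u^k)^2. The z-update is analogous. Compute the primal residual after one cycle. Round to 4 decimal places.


ADMM iteration with rho = 3.0, z^k = 1.1518, u^k = 1.3611
Step 1: x-update.
Minimize 7*x^2 + 4*x + (3.0/2)*(x - 1.1518 + 1.3611)^2
FOC: (2*7 + 3.0)*x = -4 + 3.0*(1.1518 - 1.3611)
x^{k+1} = -0.2722
Step 2: z-update.
Minimize 8*z^2 - 8*z + (3.0/2)*(-0.2722 - z + 1.3611)^2
FOC: (2*8 + 3.0)*z = 8 + 3.0*(-0.2722 + 1.3611)
z^{k+1} = 0.593
Step 3: u-update.
u^{k+1} = 1.3611 - 0.2722 - 0.593 = 0.4959
Step 4: Primal residual = |-0.2722 - 0.593| = 0.8652


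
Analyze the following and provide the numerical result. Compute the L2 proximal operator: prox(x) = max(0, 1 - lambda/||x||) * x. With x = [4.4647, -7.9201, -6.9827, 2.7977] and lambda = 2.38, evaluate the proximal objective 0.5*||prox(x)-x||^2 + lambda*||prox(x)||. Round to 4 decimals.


Step 1: Compute ||x||.
||x|| = 11.8003
Step 2: Compute scaling factor.
scale = max(0, 1 - 2.38/11.8003) = 0.7983
Step 3: prox(x) = [3.5642, -6.3227, -5.5744, 2.2334]
||prox(x)|| = 9.4203
Step 4: Proximal objective.
0.5*||prox-x||^2 = 2.8322
lambda*||prox|| = 22.4203
Total = 25.2525


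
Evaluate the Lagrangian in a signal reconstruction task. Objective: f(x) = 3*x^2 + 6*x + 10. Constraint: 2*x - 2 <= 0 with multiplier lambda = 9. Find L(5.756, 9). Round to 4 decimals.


Step 1: Evaluate f(x).
f(5.756) = 3*5.756^2 + 6*5.756 + 10 = 143.9306
Step 2: Evaluate g(x).
g(5.756) = 2*5.756 - 2 = 9.512
Step 3: Compute Lagrangian.
L = 143.9306 + 9*9.512 = 229.5386


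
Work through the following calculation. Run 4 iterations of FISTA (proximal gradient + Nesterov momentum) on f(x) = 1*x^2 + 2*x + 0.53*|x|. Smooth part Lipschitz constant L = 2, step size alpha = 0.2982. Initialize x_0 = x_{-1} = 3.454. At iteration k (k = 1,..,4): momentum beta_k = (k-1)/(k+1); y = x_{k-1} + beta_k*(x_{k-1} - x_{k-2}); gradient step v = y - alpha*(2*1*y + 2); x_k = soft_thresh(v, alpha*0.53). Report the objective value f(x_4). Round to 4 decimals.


FISTA on f(x) = 1*x^2 + 2*x + 0.53*|x|
L = 2, alpha = 0.2982
Iteration 1: beta = 0.0, y = 3.454 + 0.0*(3.454 - 3.454) = 3.454
  grad(y) = 8.908, v = y - alpha*grad = 0.7976
  prox(v) = soft_thresh(0.7976, 0.158) = 0.6396
Iteration 2: beta = 0.3333, y = 0.6396 + 0.3333*(0.6396 - 3.454) = -0.2985
  grad(y) = 1.4029, v = y - alpha*grad = -0.7169
  prox(v) = soft_thresh(-0.7169, 0.158) = -0.5588
Iteration 3: beta = 0.5, y = -0.5588 + 0.5*(-0.5588 - 0.6396) = -1.1581
  grad(y) = -0.3161, v = y - alpha*grad = -1.0638
  prox(v) = soft_thresh(-1.0638, 0.158) = -0.9057
Iteration 4: beta = 0.6, y = -0.9057 + 0.6*(-0.9057 + 0.5588) = -1.1139
  grad(y) = -0.2278, v = y - alpha*grad = -1.046
  prox(v) = soft_thresh(-1.046, 0.158) = -0.8879
f(x_4) = 1*(-0.8879)^2 + 2*(-0.8879) + 0.53*|-0.8879| = -0.5168


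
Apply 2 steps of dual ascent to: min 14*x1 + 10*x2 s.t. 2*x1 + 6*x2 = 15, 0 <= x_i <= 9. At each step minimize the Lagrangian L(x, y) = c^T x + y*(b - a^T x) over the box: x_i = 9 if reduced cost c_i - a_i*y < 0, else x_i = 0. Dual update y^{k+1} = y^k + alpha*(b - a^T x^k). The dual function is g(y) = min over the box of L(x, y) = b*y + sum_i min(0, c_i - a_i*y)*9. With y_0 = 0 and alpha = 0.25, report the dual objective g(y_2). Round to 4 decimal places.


Dual ascent for LP: min 14*x1 + 10*x2, 2*x1 + 6*x2 = 15, 0 <= x_i <= 9
Step 1: y^k = 0.0, reduced costs: (14.0, 10.0)
  x^k = (0.0, 0.0), subgradient = b - a^T x = 15.0
  y^{k+1} = 0.0 + 0.25*15.0 = 3.75
Step 2: y^k = 3.75, reduced costs: (6.5, -12.5)
  x^k = (0.0, 9.0), subgradient = b - a^T x = -39.0
  y^{k+1} = 3.75 + 0.25*-39.0 = -6.0
Dual objective at y_2 = -6.0: reduced costs (26.0, 46.0), box minimizer x = (0.0, 0.0)
g(y_2) = b*y + (c1 - a1*y)*x1 + (c2 - a2*y)*x2 = 15*(-6.0) + 26.0*0.0 + 46.0*0.0 = -90.0 + 0.0 + 0.0 = -90.0


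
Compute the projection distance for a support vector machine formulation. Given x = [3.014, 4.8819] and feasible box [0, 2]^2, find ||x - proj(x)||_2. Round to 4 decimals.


Project each component onto [0, 2].
clip(3.014) = 2.0, clip(4.8819) = 2.0
Projection = [2.0, 2.0]
Squared diffs: [1.0282, 8.3053]
Distance = sqrt(9.3335) = 3.0551


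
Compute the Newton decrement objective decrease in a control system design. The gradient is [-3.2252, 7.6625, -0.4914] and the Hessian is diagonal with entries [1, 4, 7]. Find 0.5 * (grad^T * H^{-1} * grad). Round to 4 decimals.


Step 1: H is diagonal, so H^(-1) * g = [-3.2252, 1.9156, -0.0702].
Step 2: g^T H^(-1) g = sum_i g_i^2 / H_ii
  = (-3.2252)^2/1 + (7.6625)^2/4 + (-0.4914)^2/7
  = 10.4019 + 14.6785 + 0.0345 = 25.1149
Step 3: Objective decrease = 0.5 * g^T H^(-1) g = 12.5574


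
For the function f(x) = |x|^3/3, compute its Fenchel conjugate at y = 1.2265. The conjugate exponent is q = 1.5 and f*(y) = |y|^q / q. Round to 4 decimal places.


The conjugate exponent q satisfies 1/p + 1/q = 1.
p = 3, so q = 3/(3 - 1) = 1.5
|y|^q = 1.2265^1.5 = 1.3583
f*(1.2265) = 1.3583 / 1.5 = 0.9055


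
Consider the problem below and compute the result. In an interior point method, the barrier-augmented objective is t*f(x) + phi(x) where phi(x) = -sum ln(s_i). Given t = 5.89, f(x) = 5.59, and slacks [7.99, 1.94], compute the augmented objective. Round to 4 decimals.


Step 1: Compute log-barrier.
ln values: [2.0782, 0.6627]
phi = -(2.0782 + 0.6627) = -2.7409
Step 2: Compute augmented objective.
t*f(x) = 5.89*5.59 = 32.9251
Total = 32.9251 - 2.7409 = 30.1842


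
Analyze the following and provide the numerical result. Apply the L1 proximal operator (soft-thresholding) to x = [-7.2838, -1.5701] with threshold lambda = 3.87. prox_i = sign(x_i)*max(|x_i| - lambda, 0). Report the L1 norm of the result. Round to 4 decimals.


Soft-thresholding with lambda = 3.87:
prox(-7.2838) = sign(-7.2838)*max(|-7.2838| - 3.87, 0) = -3.4138
prox(-1.5701) = sign(-1.5701)*max(|-1.5701| - 3.87, 0) = 0.0
prox(x) = [-3.4138, 0.0]
||prox(x)||_1 = 3.4138 + 0.0 = 3.4138


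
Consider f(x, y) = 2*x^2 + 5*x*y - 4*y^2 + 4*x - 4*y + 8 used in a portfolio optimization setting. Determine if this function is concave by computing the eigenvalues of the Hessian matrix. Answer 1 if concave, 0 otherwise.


The Hessian of f(x,y) = 2*x^2 + 5*x*y - 4*y^2 + 4*x - 4*y + 8 is:
H = [[4, 5], [5, -8]]
Trace = 4 - 8 = -4
Determinant = 4*-8 - (5)^2 = -57
Discriminant = (-4)^2 - 4*-57 = 244.0
Eigenvalues: lambda_1 = -9.8102, lambda_2 = 5.8102
The function is not concave.

0


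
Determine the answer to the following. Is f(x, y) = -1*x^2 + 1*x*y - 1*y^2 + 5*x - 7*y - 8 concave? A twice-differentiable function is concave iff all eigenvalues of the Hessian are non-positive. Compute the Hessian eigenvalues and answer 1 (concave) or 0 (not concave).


The Hessian of f(x,y) = -1*x^2 + 1*x*y - 1*y^2 + 5*x - 7*y - 8 is:
H = [[-2, 1], [1, -2]]
Trace = -2 - 2 = -4
Determinant = -2*-2 - (1)^2 = 3
Discriminant = (-4)^2 - 4*3 = 4.0
Eigenvalues: lambda_1 = -3.0, lambda_2 = -1.0
The function is concave.

1


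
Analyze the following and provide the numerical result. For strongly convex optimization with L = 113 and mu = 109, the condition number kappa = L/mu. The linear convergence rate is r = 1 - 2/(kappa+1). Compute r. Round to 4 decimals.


Step 1: Compute the condition number.
kappa = L/mu = 113/109 = 1.0367
Step 2: Compute the convergence rate.
r = 1 - 2/(kappa + 1) = 1 - 2*mu/(L + mu) = (L - mu)/(L + mu) = 4/222 = 0.018


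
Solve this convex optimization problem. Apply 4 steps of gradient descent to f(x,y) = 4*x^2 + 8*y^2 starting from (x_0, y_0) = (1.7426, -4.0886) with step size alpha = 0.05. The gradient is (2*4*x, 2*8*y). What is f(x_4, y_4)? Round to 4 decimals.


Gradient descent on f(x,y) = 4*x^2 + 8*y^2.
Starting point: (1.7426, -4.0886), alpha = 0.05
Step 1: grad_x = 2*4*1.7426 = 13.9408, grad_y = 2*8*-4.0886 = -65.4176
  x_1 = 1.7426 - 0.05*13.9408 = 1.0456
  y_1 = -4.0886 - 0.05*-65.4176 = -0.8177
Step 2: grad_x = 2*4*1.0456 = 8.3645, grad_y = 2*8*-0.8177 = -13.0835
  x_2 = 1.0456 - 0.05*8.3645 = 0.6273
  y_2 = -0.8177 - 0.05*-13.0835 = -0.1635
Step 3: grad_x = 2*4*0.6273 = 5.0187, grad_y = 2*8*-0.1635 = -2.6167
  x_3 = 0.6273 - 0.05*5.0187 = 0.3764
  y_3 = -0.1635 - 0.05*-2.6167 = -0.0327
Step 4: grad_x = 2*4*0.3764 = 3.0112, grad_y = 2*8*-0.0327 = -0.5233
  x_4 = 0.3764 - 0.05*3.0112 = 0.2258
  y_4 = -0.0327 - 0.05*-0.5233 = -0.0065
f(0.2258, -0.0065) = 4*0.2258^2 + 8*(-0.0065)^2 = 0.2044


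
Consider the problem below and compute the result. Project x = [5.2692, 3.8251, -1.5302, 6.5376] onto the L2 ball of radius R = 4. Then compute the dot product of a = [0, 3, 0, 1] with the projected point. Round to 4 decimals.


Step 1: Compute ||x|| (intermediates to 6 decimals).
||x|| = sqrt(5.2692^2 + 3.8251^2 + (-1.5302)^2 + 6.5376^2) = 9.352945
Step 2: Project.
Since ||x|| > R, scale = R/||x|| = 4/9.352945 = 0.427673, proj(x) = scale * x
proj(x) = [2.253495, 1.635892, -0.654425, 2.795955]
Step 3: Dot product.
a^T * proj(x) = 0*2.253495 + 3*1.635892 + 0*(-0.654425) + 1*2.795955 = 7.7036


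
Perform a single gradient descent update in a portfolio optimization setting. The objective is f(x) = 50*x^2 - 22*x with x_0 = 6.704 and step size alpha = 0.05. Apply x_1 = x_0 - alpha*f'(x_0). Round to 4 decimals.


We compute the gradient at x_0 and apply the update.
f'(x) = 100*x - 22
f'(6.704) = 100*6.704 - 22 = 648.4
x_1 = 6.704 - 0.05*648.4 = -25.716


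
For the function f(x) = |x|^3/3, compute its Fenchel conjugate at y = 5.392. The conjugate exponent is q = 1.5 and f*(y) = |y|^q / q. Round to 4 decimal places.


The conjugate exponent q satisfies 1/p + 1/q = 1.
p = 3, so q = 3/(3 - 1) = 1.5
|y|^q = 5.392^1.5 = 12.5206
f*(5.392) = 12.5206 / 1.5 = 8.3471


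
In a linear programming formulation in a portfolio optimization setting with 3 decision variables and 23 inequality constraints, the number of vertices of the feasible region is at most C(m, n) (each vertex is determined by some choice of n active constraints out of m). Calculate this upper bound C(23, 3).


Each vertex corresponds to some choice of n active constraints out of m, so the number of vertices is at most C(m, n) = m! / (n!(m-n)!).
m = 23, n = 3
Numerator: 23 * 22 * 21
Denominator: 3! = 6
C(23, 3) = 1771


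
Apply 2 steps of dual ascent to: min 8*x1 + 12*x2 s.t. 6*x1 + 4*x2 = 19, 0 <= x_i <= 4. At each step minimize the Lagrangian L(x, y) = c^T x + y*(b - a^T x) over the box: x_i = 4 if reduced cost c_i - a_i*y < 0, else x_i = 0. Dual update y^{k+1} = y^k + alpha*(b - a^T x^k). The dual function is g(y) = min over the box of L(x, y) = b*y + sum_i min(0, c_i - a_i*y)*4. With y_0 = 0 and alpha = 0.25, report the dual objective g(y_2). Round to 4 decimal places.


Dual ascent for LP: min 8*x1 + 12*x2, 6*x1 + 4*x2 = 19, 0 <= x_i <= 4
Step 1: y^k = 0.0, reduced costs: (8.0, 12.0)
  x^k = (0.0, 0.0), subgradient = b - a^T x = 19.0
  y^{k+1} = 0.0 + 0.25*19.0 = 4.75
Step 2: y^k = 4.75, reduced costs: (-20.5, -7.0)
  x^k = (4.0, 4.0), subgradient = b - a^T x = -21.0
  y^{k+1} = 4.75 + 0.25*-21.0 = -0.5
Dual objective at y_2 = -0.5: reduced costs (11.0, 14.0), box minimizer x = (0.0, 0.0)
g(y_2) = b*y + (c1 - a1*y)*x1 + (c2 - a2*y)*x2 = 19*(-0.5) + 11.0*0.0 + 14.0*0.0 = -9.5 + 0.0 + 0.0 = -9.5


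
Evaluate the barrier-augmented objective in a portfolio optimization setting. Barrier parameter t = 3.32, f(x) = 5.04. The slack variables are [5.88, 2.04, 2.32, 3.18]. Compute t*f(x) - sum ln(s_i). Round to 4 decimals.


Step 1: Compute log-barrier.
ln values: [1.7716, 0.7129, 0.8416, 1.1569]
phi = -(1.7716 + 0.7129 + 0.8416 + 1.1569) = -4.483
Step 2: Compute augmented objective.
t*f(x) = 3.32*5.04 = 16.7328
Total = 16.7328 - 4.483 = 12.2498


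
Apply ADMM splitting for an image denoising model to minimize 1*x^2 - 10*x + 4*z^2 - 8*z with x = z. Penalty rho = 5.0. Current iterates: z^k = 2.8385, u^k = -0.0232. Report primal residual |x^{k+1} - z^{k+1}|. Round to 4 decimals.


ADMM iteration with rho = 5.0, z^k = 2.8385, u^k = -0.0232
Step 1: x-update.
Minimize 1*x^2 - 10*x + (5.0/2)*(x - 2.8385 - 0.0232)^2
FOC: (2*1 + 5.0)*x = 10 + 5.0*(2.8385 + 0.0232)
x^{k+1} = 3.4726
Step 2: z-update.
Minimize 4*z^2 - 8*z + (5.0/2)*(3.4726 - z - 0.0232)^2
FOC: (2*4 + 5.0)*z = 8 + 5.0*(3.4726 - 0.0232)
z^{k+1} = 1.9421
Step 3: u-update.
u^{k+1} = -0.0232 + 3.4726 - 1.9421 = 1.5073
Step 4: Primal residual = |3.4726 - 1.9421| = 1.5305


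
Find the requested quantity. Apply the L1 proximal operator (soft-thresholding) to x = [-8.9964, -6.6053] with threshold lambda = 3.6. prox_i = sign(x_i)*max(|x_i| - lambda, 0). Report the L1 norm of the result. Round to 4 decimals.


Soft-thresholding with lambda = 3.6:
prox(-8.9964) = sign(-8.9964)*max(|-8.9964| - 3.6, 0) = -5.3964
prox(-6.6053) = sign(-6.6053)*max(|-6.6053| - 3.6, 0) = -3.0053
prox(x) = [-5.3964, -3.0053]
||prox(x)||_1 = 5.3964 + 3.0053 = 8.4017


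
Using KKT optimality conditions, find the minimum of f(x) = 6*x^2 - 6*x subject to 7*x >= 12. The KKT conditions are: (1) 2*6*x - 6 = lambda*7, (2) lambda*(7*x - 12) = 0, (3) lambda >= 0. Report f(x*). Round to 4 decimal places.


Step 1: Try lambda = 0 (constraint inactive).
x_unc = 6/(2*6) = 0.5
Check: 7*0.5 = 3.5 < 12 -- violated!
Step 2: Constraint must be active: 7*x = 12
x* = 12/7 = 1.7143 (rounded; the exact value 12/7 is used below)
lambda = (2*6*(12/7) - 6)/7 = 2.0816
Step 3: Compute optimal value.
f(x*) = 6*(12/7)^2 - 6*(12/7) = 7.3469


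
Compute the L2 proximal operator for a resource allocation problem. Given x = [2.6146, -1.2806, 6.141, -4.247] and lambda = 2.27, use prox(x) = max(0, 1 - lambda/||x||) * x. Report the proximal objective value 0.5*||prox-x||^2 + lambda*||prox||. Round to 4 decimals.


Step 1: Compute ||x||.
||x|| = 8.014
Step 2: Compute scaling factor.
scale = max(0, 1 - 2.27/8.014) = 0.7167
Step 3: prox(x) = [1.874, -0.9179, 4.4015, -3.044]
||prox(x)|| = 5.744
Step 4: Proximal objective.
0.5*||prox-x||^2 = 2.5765
lambda*||prox|| = 13.0389
Total = 15.6154


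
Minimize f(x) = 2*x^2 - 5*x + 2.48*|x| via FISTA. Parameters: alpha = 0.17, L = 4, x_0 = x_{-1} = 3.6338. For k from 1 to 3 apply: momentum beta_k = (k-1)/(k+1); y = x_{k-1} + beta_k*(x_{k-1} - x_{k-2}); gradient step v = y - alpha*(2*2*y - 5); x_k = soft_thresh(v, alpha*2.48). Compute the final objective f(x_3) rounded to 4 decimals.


FISTA on f(x) = 2*x^2 - 5*x + 2.48*|x|
L = 4, alpha = 0.17
Iteration 1: beta = 0.0, y = 3.6338 + 0.0*(3.6338 - 3.6338) = 3.6338
  grad(y) = 9.5352, v = y - alpha*grad = 2.0128
  prox(v) = soft_thresh(2.0128, 0.4216) = 1.5912
Iteration 2: beta = 0.3333, y = 1.5912 + 0.3333*(1.5912 - 3.6338) = 0.9104
  grad(y) = -1.3586, v = y - alpha*grad = 1.1413
  prox(v) = soft_thresh(1.1413, 0.4216) = 0.7197
Iteration 3: beta = 0.5, y = 0.7197 + 0.5*(0.7197 - 1.5912) = 0.284
  grad(y) = -3.8642, v = y - alpha*grad = 0.9409
  prox(v) = soft_thresh(0.9409, 0.4216) = 0.5193
f(x_3) = 2*0.5193^2 - 5*0.5193 + 2.48*|0.5193| = -0.7693


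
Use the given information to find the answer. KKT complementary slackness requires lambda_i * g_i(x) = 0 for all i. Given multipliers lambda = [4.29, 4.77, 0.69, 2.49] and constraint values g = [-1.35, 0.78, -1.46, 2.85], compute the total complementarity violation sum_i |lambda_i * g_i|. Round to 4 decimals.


KKT complementary slackness check:
lambda_1 * g_1 = 4.29 * -1.35 = -5.7915
lambda_2 * g_2 = 4.77 * 0.78 = 3.7206
lambda_3 * g_3 = 0.69 * -1.46 = -1.0074
lambda_4 * g_4 = 2.49 * 2.85 = 7.0965
Total violation = 5.7915 + 3.7206 + 1.0074 + 7.0965 = 17.616


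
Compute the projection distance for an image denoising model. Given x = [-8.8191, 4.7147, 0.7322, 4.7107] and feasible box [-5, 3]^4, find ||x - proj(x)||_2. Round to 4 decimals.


Project each component onto [-5, 3].
clip(-8.8191) = -5.0, clip(4.7147) = 3.0, clip(0.7322) = 0.7322, clip(4.7107) = 3.0
Projection = [-5.0, 3.0, 0.7322, 3.0]
Squared diffs: [14.5855, 2.9402, 0.0, 2.9265]
Distance = sqrt(20.4522) = 4.5224


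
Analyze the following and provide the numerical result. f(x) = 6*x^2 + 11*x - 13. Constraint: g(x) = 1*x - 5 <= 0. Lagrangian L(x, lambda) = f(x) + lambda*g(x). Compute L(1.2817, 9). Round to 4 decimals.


Step 1: Evaluate f(x).
f(1.2817) = 6*1.2817^2 + 11*1.2817 - 13 = 10.9552
Step 2: Evaluate g(x).
g(1.2817) = 1*1.2817 - 5 = -3.7183
Step 3: Compute Lagrangian.
L = 10.9552 + 9*-3.7183 = -22.5095


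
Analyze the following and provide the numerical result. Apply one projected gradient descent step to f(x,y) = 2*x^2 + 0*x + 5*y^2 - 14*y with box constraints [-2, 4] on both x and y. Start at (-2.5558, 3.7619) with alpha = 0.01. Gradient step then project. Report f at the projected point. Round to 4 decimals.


Step 1: Compute gradient at (-2.5558, 3.7619).
grad_x = 2*2*-2.5558 + 0 = -10.2232
grad_y = 2*5*3.7619 - 14 = 23.619
Step 2: Gradient step.
x_raw = -2.5558 - 0.01*-10.2232 = -2.4536
y_raw = 3.7619 - 0.01*23.619 = 3.5257
Step 3: Project onto [-2, 4].
x_proj = clip(-2.4536) = -2.0
y_proj = clip(3.5257) = 3.5257
Step 4: Evaluate f.
f(-2.0, 3.5257) = 20.7932


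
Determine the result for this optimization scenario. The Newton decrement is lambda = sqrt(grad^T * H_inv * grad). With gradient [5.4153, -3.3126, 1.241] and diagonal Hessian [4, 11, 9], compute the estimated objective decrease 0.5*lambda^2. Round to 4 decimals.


Step 1: H is diagonal, so H^(-1) * g = [1.3538, -0.3011, 0.1379].
Step 2: g^T H^(-1) g = sum_i g_i^2 / H_ii
  = (5.4153)^2/4 + (-3.3126)^2/11 + (1.241)^2/9
  = 7.3314 + 0.9976 + 0.1711 = 8.5001
Step 3: Objective decrease = 0.5 * g^T H^(-1) g = 4.25


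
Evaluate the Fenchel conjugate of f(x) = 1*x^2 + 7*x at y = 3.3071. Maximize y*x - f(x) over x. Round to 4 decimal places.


f*(y) = sup_x {y*x - a*x^2 - b*x} = sup_x {(y-b)*x - a*x^2}
FOC: (y - b) - 2a*x = 0 => x* = (y - b)/(2a)
x* = (3.3071 - 7)/(2*1) = -1.8465
f*(3.3071) = (y-b)^2/(4a) = (3.3071 - 7)^2/(4*1)
= 13.6375/4 = 3.4094


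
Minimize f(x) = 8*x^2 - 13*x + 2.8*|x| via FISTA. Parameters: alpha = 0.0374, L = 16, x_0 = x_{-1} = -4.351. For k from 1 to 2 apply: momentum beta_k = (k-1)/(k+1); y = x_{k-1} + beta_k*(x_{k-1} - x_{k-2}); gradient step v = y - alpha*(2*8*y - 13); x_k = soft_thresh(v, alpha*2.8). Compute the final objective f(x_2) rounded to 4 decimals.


FISTA on f(x) = 8*x^2 - 13*x + 2.8*|x|
L = 16, alpha = 0.0374
Iteration 1: beta = 0.0, y = -4.351 + 0.0*(-4.351 + 4.351) = -4.351
  grad(y) = -82.616, v = y - alpha*grad = -1.2612
  prox(v) = soft_thresh(-1.2612, 0.1047) = -1.1564
Iteration 2: beta = 0.3333, y = -1.1564 + 0.3333*(-1.1564 + 4.351) = -0.0916
  grad(y) = -14.4654, v = y - alpha*grad = 0.4494
  prox(v) = soft_thresh(0.4494, 0.1047) = 0.3447
f(x_2) = 8*0.3447^2 - 13*0.3447 + 2.8*|0.3447| = -2.5654
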